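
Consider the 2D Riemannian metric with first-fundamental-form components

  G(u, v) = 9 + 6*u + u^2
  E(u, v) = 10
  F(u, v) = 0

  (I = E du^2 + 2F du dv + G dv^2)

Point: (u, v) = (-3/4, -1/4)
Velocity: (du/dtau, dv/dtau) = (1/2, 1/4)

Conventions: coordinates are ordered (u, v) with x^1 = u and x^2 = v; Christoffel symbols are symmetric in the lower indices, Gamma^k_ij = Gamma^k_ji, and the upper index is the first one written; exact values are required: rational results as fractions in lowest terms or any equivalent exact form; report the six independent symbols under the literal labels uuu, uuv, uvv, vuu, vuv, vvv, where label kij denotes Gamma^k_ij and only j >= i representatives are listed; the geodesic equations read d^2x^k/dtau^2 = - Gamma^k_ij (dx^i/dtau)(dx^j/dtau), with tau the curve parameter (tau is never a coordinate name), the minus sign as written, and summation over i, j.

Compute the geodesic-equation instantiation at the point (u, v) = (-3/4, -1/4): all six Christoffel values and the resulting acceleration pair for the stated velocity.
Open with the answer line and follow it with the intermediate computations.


Answer: Gamma_uuu = 0, Gamma_uuv = 0, Gamma_uvv = -9/40, Gamma_vuu = 0, Gamma_vuv = 4/9, Gamma_vvv = 0; accelerations (d^2u/dtau^2, d^2v/dtau^2) = (9/640, -1/9)

E = 10, F = 0, G = 81/16 at the point
E_u = 0, E_v = 0, F_u = 0, F_v = 0, G_u = 9/2, G_v = 0
EG - F^2 = 405/8;  g^inv = (8/405) * [[81/16, 0], [0, 10]]
first-kind symbols [ij,l] = (1/2)(d_i g_jl + d_j g_il - d_l g_ij): [uu,u] = E_u/2 = 0, [uu,v] = F_u - E_v/2 = 0, [uv,u] = E_v/2 = 0, [uv,v] = G_u/2 = 9/4, [vv,u] = F_v - G_u/2 = -9/4, [vv,v] = G_v/2 = 0
Gamma^u_ij = (G*[ij,u] - F*[ij,v])/(EG - F^2), Gamma^v_ij = (E*[ij,v] - F*[ij,u])/(EG - F^2)
Gamma_uuu = 0, Gamma_uuv = 0, Gamma_uvv = -9/40, Gamma_vuu = 0, Gamma_vuv = 4/9, Gamma_vvv = 0
d^2u/dtau^2 = -(Gamma_uuu*(1/2)^2 + 2*Gamma_uuv*(1/2)*(1/4) + Gamma_uvv*(1/4)^2) = 9/640
d^2v/dtau^2 = -(Gamma_vuu*(1/2)^2 + 2*Gamma_vuv*(1/2)*(1/4) + Gamma_vvv*(1/4)^2) = -1/9


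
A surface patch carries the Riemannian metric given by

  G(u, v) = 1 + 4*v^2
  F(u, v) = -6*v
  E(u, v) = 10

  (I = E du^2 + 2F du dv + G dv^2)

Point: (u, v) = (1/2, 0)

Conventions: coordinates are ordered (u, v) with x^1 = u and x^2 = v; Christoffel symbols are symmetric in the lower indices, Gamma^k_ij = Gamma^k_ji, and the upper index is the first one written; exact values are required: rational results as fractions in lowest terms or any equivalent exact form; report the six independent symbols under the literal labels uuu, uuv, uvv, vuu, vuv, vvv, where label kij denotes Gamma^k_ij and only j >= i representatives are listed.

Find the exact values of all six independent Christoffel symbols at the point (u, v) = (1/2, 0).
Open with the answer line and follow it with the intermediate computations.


Answer: Gamma_uuu = 0, Gamma_uuv = 0, Gamma_uvv = -3/5, Gamma_vuu = 0, Gamma_vuv = 0, Gamma_vvv = 0

E = 10, F = 0, G = 1 at the point
E_u = 0, E_v = 0, F_u = 0, F_v = -6, G_u = 0, G_v = 0
EG - F^2 = 10;  g^inv = (1/10) * [[1, 0], [0, 10]]
first-kind symbols [ij,l] = (1/2)(d_i g_jl + d_j g_il - d_l g_ij): [uu,u] = E_u/2 = 0, [uu,v] = F_u - E_v/2 = 0, [uv,u] = E_v/2 = 0, [uv,v] = G_u/2 = 0, [vv,u] = F_v - G_u/2 = -6, [vv,v] = G_v/2 = 0
Gamma^u_ij = (G*[ij,u] - F*[ij,v])/(EG - F^2), Gamma^v_ij = (E*[ij,v] - F*[ij,u])/(EG - F^2)


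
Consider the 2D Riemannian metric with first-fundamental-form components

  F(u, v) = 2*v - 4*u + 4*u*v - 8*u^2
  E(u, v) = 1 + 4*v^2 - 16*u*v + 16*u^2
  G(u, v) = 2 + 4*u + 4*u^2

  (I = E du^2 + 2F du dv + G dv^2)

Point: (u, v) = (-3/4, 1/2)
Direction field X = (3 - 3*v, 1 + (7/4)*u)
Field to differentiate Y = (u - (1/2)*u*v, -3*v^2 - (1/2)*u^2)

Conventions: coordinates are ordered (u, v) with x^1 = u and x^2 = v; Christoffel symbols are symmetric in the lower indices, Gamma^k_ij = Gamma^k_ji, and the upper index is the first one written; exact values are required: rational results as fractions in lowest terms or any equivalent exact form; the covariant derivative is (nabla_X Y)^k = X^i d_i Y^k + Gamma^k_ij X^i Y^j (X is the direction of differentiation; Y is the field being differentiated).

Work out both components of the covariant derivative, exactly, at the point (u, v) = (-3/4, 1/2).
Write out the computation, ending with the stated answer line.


E = 17, F = -2, G = 5/4 at the point
E_u = -32, E_v = 16, F_u = 10, F_v = -1, G_u = -2, G_v = 0
EG - F^2 = 69/4;  g^inv = (4/69) * [[5/4, 2], [2, 17]]
first-kind symbols [ij,l] = (1/2)(d_i g_jl + d_j g_il - d_l g_ij): [uu,u] = E_u/2 = -16, [uu,v] = F_u - E_v/2 = 2, [uv,u] = E_v/2 = 8, [uv,v] = G_u/2 = -1, [vv,u] = F_v - G_u/2 = 0, [vv,v] = G_v/2 = 0
Gamma^u_ij = (G*[ij,u] - F*[ij,v])/(EG - F^2), Gamma^v_ij = (E*[ij,v] - F*[ij,u])/(EG - F^2)
Gamma_uuu = -64/69, Gamma_uuv = 32/69, Gamma_uvv = 0, Gamma_vuu = 8/69, Gamma_vuv = -4/69, Gamma_vvv = 0
X = (3/2, -5/16), Y = (-9/16, -33/32) at the point

Answer: (nabla_X Y)^u = 3399/2944, (nabla_X Y)^v = 3009/1472


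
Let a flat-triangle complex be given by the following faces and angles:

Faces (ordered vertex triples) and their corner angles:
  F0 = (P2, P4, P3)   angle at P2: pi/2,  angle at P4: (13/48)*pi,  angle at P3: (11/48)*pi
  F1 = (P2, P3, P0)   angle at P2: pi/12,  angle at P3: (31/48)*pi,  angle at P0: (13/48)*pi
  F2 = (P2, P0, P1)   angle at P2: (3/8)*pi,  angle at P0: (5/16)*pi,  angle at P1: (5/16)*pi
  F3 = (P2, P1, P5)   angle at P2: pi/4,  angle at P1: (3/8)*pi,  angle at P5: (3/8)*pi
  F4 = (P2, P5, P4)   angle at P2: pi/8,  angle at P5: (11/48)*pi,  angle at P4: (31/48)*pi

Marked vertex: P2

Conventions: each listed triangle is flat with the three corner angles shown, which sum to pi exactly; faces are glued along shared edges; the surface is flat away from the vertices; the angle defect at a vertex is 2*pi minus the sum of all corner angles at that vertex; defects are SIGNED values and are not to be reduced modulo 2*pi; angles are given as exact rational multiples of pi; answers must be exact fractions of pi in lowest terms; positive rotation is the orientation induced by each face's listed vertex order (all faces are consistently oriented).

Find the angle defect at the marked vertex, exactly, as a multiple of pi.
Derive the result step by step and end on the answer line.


Sum of corner angles at P2: (4/3)*pi
defect = 2*pi - (4/3)*pi

Answer: defect(P2) = (2/3)*pi


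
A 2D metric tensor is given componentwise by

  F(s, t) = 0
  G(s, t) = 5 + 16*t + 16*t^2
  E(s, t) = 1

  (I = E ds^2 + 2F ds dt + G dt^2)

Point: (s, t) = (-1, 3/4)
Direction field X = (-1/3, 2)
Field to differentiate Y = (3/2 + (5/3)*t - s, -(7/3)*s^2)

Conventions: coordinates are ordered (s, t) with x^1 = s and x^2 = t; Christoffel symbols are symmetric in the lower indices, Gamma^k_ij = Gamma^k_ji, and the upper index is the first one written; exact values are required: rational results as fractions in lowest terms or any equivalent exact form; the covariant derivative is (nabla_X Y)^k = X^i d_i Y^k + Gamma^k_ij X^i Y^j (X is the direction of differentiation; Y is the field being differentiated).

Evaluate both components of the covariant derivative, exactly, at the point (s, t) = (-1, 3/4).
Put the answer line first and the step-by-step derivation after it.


Answer: (nabla_X Y)^s = 11/3, (nabla_X Y)^t = -602/117

E = 1, F = 0, G = 26 at the point
E_s = 0, E_t = 0, F_s = 0, F_t = 0, G_s = 0, G_t = 40
EG - F^2 = 26;  g^inv = (1/26) * [[26, 0], [0, 1]]
first-kind symbols [ij,l] = (1/2)(d_i g_jl + d_j g_il - d_l g_ij): [ss,s] = E_s/2 = 0, [ss,t] = F_s - E_t/2 = 0, [st,s] = E_t/2 = 0, [st,t] = G_s/2 = 0, [tt,s] = F_t - G_s/2 = 0, [tt,t] = G_t/2 = 20
Gamma^s_ij = (G*[ij,s] - F*[ij,t])/(EG - F^2), Gamma^t_ij = (E*[ij,t] - F*[ij,s])/(EG - F^2)
Gamma_sss = 0, Gamma_sst = 0, Gamma_stt = 0, Gamma_tss = 0, Gamma_tst = 0, Gamma_ttt = 10/13
X = (-1/3, 2), Y = (15/4, -7/3) at the point


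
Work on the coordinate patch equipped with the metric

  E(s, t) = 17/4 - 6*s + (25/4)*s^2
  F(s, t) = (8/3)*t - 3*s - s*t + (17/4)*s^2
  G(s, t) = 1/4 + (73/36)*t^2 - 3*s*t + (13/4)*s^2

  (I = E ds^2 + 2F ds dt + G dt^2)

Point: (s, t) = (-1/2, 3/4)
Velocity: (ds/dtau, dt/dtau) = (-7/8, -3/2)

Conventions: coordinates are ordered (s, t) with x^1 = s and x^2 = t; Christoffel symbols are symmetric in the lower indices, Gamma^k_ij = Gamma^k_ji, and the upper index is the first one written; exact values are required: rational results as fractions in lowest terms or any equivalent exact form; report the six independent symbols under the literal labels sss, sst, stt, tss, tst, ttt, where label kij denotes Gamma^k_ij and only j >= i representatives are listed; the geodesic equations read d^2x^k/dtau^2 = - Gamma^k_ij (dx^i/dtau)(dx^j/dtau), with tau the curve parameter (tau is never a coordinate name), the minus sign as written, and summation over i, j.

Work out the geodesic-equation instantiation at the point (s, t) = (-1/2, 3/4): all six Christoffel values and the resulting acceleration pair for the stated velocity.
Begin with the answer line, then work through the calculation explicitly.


Answer: Gamma_sss = 19574/5069, Gamma_sst = 13904/5069, Gamma_stt = 704/411, Gamma_tss = -41224/5069, Gamma_tst = -24816/5069, Gamma_ttt = -764/411; accelerations (d^2s/dtau^2, d^2t/dtau^2) = (-61423/4384, 25493/1096)

E = 141/16, F = 79/16, G = 213/64 at the point
E_s = -49/4, E_t = 0, F_s = -8, F_t = 19/6, G_s = -11/2, G_t = 109/24
EG - F^2 = 5069/1024;  g^inv = (1024/5069) * [[213/64, -79/16], [-79/16, 141/16]]
first-kind symbols [ij,l] = (1/2)(d_i g_jl + d_j g_il - d_l g_ij): [ss,s] = E_s/2 = -49/8, [ss,t] = F_s - E_t/2 = -8, [st,s] = E_t/2 = 0, [st,t] = G_s/2 = -11/4, [tt,s] = F_t - G_s/2 = 71/12, [tt,t] = G_t/2 = 109/48
Gamma^s_ij = (G*[ij,s] - F*[ij,t])/(EG - F^2), Gamma^t_ij = (E*[ij,t] - F*[ij,s])/(EG - F^2)
Gamma_sss = 19574/5069, Gamma_sst = 13904/5069, Gamma_stt = 704/411, Gamma_tss = -41224/5069, Gamma_tst = -24816/5069, Gamma_ttt = -764/411
d^2s/dtau^2 = -(Gamma_sss*(-7/8)^2 + 2*Gamma_sst*(-7/8)*(-3/2) + Gamma_stt*(-3/2)^2) = -61423/4384
d^2t/dtau^2 = -(Gamma_tss*(-7/8)^2 + 2*Gamma_tst*(-7/8)*(-3/2) + Gamma_ttt*(-3/2)^2) = 25493/1096


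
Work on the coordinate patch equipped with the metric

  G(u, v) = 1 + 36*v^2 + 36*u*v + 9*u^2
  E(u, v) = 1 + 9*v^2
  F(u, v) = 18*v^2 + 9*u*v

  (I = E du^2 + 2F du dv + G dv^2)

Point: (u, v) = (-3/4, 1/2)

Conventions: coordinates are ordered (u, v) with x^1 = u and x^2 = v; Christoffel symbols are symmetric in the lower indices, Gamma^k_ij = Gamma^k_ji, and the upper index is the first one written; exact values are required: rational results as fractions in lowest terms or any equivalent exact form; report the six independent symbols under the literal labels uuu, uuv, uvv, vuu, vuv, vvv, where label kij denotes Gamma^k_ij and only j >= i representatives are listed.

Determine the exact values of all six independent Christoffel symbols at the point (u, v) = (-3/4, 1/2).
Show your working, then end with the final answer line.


E = 13/4, F = 9/8, G = 25/16 at the point
E_u = 0, E_v = 9, F_u = 9/2, F_v = 45/4, G_u = 9/2, G_v = 9
EG - F^2 = 61/16;  g^inv = (16/61) * [[25/16, -9/8], [-9/8, 13/4]]
first-kind symbols [ij,l] = (1/2)(d_i g_jl + d_j g_il - d_l g_ij): [uu,u] = E_u/2 = 0, [uu,v] = F_u - E_v/2 = 0, [uv,u] = E_v/2 = 9/2, [uv,v] = G_u/2 = 9/4, [vv,u] = F_v - G_u/2 = 9, [vv,v] = G_v/2 = 9/2
Gamma^u_ij = (G*[ij,u] - F*[ij,v])/(EG - F^2), Gamma^v_ij = (E*[ij,v] - F*[ij,u])/(EG - F^2)

Answer: Gamma_uuu = 0, Gamma_uuv = 72/61, Gamma_uvv = 144/61, Gamma_vuu = 0, Gamma_vuv = 36/61, Gamma_vvv = 72/61


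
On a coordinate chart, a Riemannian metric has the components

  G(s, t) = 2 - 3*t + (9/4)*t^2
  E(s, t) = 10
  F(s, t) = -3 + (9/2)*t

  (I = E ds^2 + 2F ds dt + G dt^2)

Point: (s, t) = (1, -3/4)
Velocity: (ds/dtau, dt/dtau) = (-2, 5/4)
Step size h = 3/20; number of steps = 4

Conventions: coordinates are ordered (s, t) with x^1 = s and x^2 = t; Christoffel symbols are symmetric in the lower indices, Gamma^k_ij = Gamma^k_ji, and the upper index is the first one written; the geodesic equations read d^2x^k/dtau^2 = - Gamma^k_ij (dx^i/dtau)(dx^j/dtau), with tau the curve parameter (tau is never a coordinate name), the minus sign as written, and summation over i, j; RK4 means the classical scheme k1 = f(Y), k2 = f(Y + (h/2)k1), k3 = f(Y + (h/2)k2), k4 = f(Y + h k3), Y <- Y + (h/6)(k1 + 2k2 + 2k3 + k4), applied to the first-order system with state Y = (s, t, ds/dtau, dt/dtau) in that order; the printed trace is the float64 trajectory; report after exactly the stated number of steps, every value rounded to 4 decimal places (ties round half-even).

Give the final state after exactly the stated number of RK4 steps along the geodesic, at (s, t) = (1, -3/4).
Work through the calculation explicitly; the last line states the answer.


f(Y) = (ds/dtau, dt/dtau, -Gamma^s_ij Y'^i Y'^j, -Gamma^t_ij Y'^i Y'^j) with the Gammas evaluated at the stage position; h = 0.150000; intermediate values shown to 6 dp
step 0: s = 1.0000, t = -0.7500, ds/dtau = -2.0000, dt/dtau = 1.2500
step 1:
  k1: at (s, t) = (1.000000, -0.750000), (ds/dtau, dt/dtau) = (-2.000000, 1.250000); Gamma_sss = 0.000000, Gamma_sst = 0.000000, Gamma_stt = 0.310011, Gamma_tss = 0.000000, Gamma_tst = 0.000000, Gamma_ttt = -0.219591; k1 = (-2.000000, 1.250000, -0.484392, 0.343111)
  k2: at (s, t) = (0.850000, -0.656250), (ds/dtau, dt/dtau) = (-2.036329, 1.275733); Gamma_sss = 0.000000, Gamma_sst = 0.000000, Gamma_stt = 0.322864, Gamma_tss = 0.000000, Gamma_tst = 0.000000, Gamma_ttt = -0.213561; k2 = (-2.036329, 1.275733, -0.525460, 0.347570)
  k3: at (s, t) = (0.847275, -0.654320), (ds/dtau, dt/dtau) = (-2.039410, 1.276068); Gamma_sss = 0.000000, Gamma_sst = 0.000000, Gamma_stt = 0.323130, Gamma_tss = 0.000000, Gamma_tst = 0.000000, Gamma_ttt = -0.213426; k3 = (-2.039410, 1.276068, -0.526169, 0.347531)
  k4: at (s, t) = (0.694089, -0.558590), (ds/dtau, dt/dtau) = (-2.078925, 1.302130); Gamma_sss = 0.000000, Gamma_sst = 0.000000, Gamma_stt = 0.336378, Gamma_tss = 0.000000, Gamma_tst = 0.000000, Gamma_ttt = -0.206074; k4 = (-2.078925, 1.302130, -0.570342, 0.349408)
  Y <- Y + (h/6)(k1 + 2k2 + 2k3 + k4): s = 0.6942, t = -0.5586, ds/dtau = -2.0789, dt/dtau = 1.3021
step 2:
  k1: at (s, t) = (0.694240, -0.558607), (ds/dtau, dt/dtau) = (-2.078950, 1.302068); Gamma_sss = 0.000000, Gamma_sst = 0.000000, Gamma_stt = 0.336375, Gamma_tss = 0.000000, Gamma_tst = 0.000000, Gamma_ttt = -0.206076; k1 = (-2.078950, 1.302068, -0.570284, 0.349377)
  k2: at (s, t) = (0.538319, -0.460952), (ds/dtau, dt/dtau) = (-2.121721, 1.328271); Gamma_sss = 0.000000, Gamma_sst = 0.000000, Gamma_stt = 0.349897, Gamma_tss = 0.000000, Gamma_tst = 0.000000, Gamma_ttt = -0.197275; k2 = (-2.121721, 1.328271, -0.617325, 0.348053)
  k3: at (s, t) = (0.535111, -0.458986), (ds/dtau, dt/dtau) = (-2.125249, 1.328172); Gamma_sss = 0.000000, Gamma_sst = 0.000000, Gamma_stt = 0.350168, Gamma_tss = 0.000000, Gamma_tst = 0.000000, Gamma_ttt = -0.197084; k3 = (-2.125249, 1.328172, -0.617711, 0.347664)
  k4: at (s, t) = (0.375453, -0.359381), (ds/dtau, dt/dtau) = (-2.171607, 1.354218); Gamma_sss = 0.000000, Gamma_sst = 0.000000, Gamma_stt = 0.363820, Gamma_tss = 0.000000, Gamma_tst = 0.000000, Gamma_ttt = -0.186649; k4 = (-2.171607, 1.354218, -0.667212, 0.342296)
  Y <- Y + (h/6)(k1 + 2k2 + 2k3 + k4): s = 0.3756, t = -0.3594, ds/dtau = -2.1716, dt/dtau = 1.3541
step 3:
  k1: at (s, t) = (0.375627, -0.359377), (ds/dtau, dt/dtau) = (-2.171639, 1.354146); Gamma_sss = 0.000000, Gamma_sst = 0.000000, Gamma_stt = 0.363821, Gamma_tss = 0.000000, Gamma_tst = 0.000000, Gamma_ttt = -0.186648; k1 = (-2.171639, 1.354146, -0.667142, 0.342259)
  k2: at (s, t) = (0.212755, -0.257816), (ds/dtau, dt/dtau) = (-2.221675, 1.379815); Gamma_sss = 0.000000, Gamma_sst = 0.000000, Gamma_stt = 0.377422, Gamma_tss = 0.000000, Gamma_tst = 0.000000, Gamma_ttt = -0.174460; k2 = (-2.221675, 1.379815, -0.718569, 0.332153)
  k3: at (s, t) = (0.209002, -0.255891), (ds/dtau, dt/dtau) = (-2.225532, 1.379057); Gamma_sss = 0.000000, Gamma_sst = 0.000000, Gamma_stt = 0.377675, Gamma_tss = 0.000000, Gamma_tst = 0.000000, Gamma_ttt = -0.174214; k3 = (-2.225532, 1.379057, -0.718262, 0.331319)
  k4: at (s, t) = (0.041798, -0.152519), (ds/dtau, dt/dtau) = (-2.279378, 1.403844); Gamma_sss = 0.000000, Gamma_sst = 0.000000, Gamma_stt = 0.390968, Gamma_tss = 0.000000, Gamma_tst = 0.000000, Gamma_ttt = -0.160138; k4 = (-2.279378, 1.403844, -0.770511, 0.315596)
  Y <- Y + (h/6)(k1 + 2k2 + 2k3 + k4): s = 0.0420, t = -0.1525, ds/dtau = -2.2794, dt/dtau = 1.4038
step 4:
  k1: at (s, t) = (0.041992, -0.152484), (ds/dtau, dt/dtau) = (-2.279422, 1.403766); Gamma_sss = 0.000000, Gamma_sst = 0.000000, Gamma_stt = 0.390972, Gamma_tss = 0.000000, Gamma_tst = 0.000000, Gamma_ttt = -0.160133; k1 = (-2.279422, 1.403766, -0.770434, 0.315551)
  k2: at (s, t) = (-0.128965, -0.047202), (ds/dtau, dt/dtau) = (-2.337204, 1.427432); Gamma_sss = 0.000000, Gamma_sst = 0.000000, Gamma_stt = 0.403710, Gamma_tss = 0.000000, Gamma_tst = 0.000000, Gamma_ttt = -0.144098; k2 = (-2.337204, 1.427432, -0.822584, 0.293608)
  k3: at (s, t) = (-0.133299, -0.045427), (ds/dtau, dt/dtau) = (-2.341116, 1.425786); Gamma_sss = 0.000000, Gamma_sst = 0.000000, Gamma_stt = 0.403916, Gamma_tss = 0.000000, Gamma_tst = 0.000000, Gamma_ttt = -0.143813; k3 = (-2.341116, 1.425786, -0.821108, 0.292353)
  k4: at (s, t) = (-0.309176, 0.061384), (ds/dtau, dt/dtau) = (-2.402588, 1.447619); Gamma_sss = 0.000000, Gamma_sst = 0.000000, Gamma_stt = 0.415730, Gamma_tss = 0.000000, Gamma_tst = 0.000000, Gamma_ttt = -0.125817; k4 = (-2.402588, 1.447619, -0.871204, 0.263662)
  Y <- Y + (h/6)(k1 + 2k2 + 2k3 + k4): s = -0.3090, t = 0.0615, ds/dtau = -2.4026, dt/dtau = 1.4475

Answer: s = -0.3090, t = 0.0615, ds/dtau = -2.4026, dt/dtau = 1.4475


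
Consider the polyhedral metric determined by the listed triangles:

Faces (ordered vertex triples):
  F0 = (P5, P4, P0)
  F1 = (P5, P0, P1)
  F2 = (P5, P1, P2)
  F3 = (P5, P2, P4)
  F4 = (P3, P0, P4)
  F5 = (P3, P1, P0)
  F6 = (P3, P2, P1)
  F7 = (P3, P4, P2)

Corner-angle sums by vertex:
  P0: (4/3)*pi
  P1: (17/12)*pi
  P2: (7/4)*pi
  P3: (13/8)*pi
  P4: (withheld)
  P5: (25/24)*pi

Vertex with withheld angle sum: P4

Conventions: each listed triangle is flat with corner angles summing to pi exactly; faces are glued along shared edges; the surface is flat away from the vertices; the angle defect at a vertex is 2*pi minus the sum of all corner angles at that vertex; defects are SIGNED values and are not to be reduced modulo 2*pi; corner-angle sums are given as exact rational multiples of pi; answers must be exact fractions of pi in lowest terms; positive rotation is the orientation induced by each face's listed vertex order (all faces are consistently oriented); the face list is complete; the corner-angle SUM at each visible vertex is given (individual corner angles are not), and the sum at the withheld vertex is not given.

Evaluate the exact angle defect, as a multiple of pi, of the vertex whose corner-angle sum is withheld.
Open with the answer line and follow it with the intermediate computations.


Answer: defect(P4) = (7/6)*pi

V = 6, E = 12, F = 8; chi = V - E + F = 2
Gauss-Bonnet: total defect = 2*pi*chi = 4*pi; visible defects sum to (17/6)*pi


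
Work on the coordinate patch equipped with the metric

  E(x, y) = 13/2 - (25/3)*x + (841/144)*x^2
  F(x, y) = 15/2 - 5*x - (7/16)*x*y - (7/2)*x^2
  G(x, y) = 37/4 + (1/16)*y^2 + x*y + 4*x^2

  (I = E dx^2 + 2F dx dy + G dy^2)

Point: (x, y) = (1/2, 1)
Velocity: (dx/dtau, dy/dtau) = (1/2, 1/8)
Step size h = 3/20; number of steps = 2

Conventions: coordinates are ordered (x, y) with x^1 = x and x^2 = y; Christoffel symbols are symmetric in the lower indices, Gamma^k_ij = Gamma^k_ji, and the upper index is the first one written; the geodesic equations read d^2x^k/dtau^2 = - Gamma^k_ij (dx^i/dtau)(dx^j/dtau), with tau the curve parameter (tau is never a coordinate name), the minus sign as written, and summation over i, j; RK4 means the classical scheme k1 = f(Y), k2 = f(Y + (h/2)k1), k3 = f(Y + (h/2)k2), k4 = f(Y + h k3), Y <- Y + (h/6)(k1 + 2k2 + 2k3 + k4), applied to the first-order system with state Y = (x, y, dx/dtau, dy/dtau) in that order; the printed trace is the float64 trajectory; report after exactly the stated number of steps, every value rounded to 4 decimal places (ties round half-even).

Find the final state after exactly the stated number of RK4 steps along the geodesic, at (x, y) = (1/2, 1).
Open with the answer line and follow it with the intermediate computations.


Answer: x = 0.6452, y = 1.0464, dx/dtau = 0.4721, dy/dtau = 0.1811

f(Y) = (dx/dtau, dy/dtau, -Gamma^x_ij Y'^i Y'^j, -Gamma^y_ij Y'^i Y'^j) with the Gammas evaluated at the stage position; h = 0.150000; intermediate values shown to 6 dp
step 0: x = 0.5000, y = 1.0000, dx/dtau = 0.5000, dy/dtau = 0.1250
step 1:
  k1: at (x, y) = (0.500000, 1.000000), (dx/dtau, dy/dtau) = (0.500000, 0.125000); Gamma_xxx = 0.832151, Gamma_xxy = -0.379139, Gamma_xyy = -1.188676, Gamma_yxx = -1.127222, Gamma_yxy = 0.368186, Gamma_yyy = 0.458337; k1 = (0.500000, 0.125000, -0.142072, 0.228621)
  k2: at (x, y) = (0.537500, 1.009375), (dx/dtau, dy/dtau) = (0.489345, 0.142147); Gamma_xxx = 0.763852, Gamma_xxy = -0.336322, Gamma_xyy = -1.173248, Gamma_yxx = -1.083056, Gamma_yxy = 0.349926, Gamma_yyy = 0.409855; k2 = (0.489345, 0.142147, -0.112416, 0.202385)
  k3: at (x, y) = (0.536701, 1.010661), (dx/dtau, dy/dtau) = (0.491569, 0.140179); Gamma_xxx = 0.765035, Gamma_xxy = -0.337200, Gamma_xyy = -1.173674, Gamma_yxx = -1.083806, Gamma_yxy = 0.350302, Gamma_yyy = 0.410841; k3 = (0.491569, 0.140179, -0.115329, 0.205541)
  k4: at (x, y) = (0.573735, 1.021027), (dx/dtau, dy/dtau) = (0.482701, 0.155831); Gamma_xxx = 0.700783, Gamma_xxy = -0.296843, Gamma_xyy = -1.162729, Gamma_yxx = -1.044909, Gamma_yxy = 0.335379, Gamma_yyy = 0.365325; k4 = (0.482701, 0.155831, -0.090390, 0.184138)
  Y <- Y + (h/6)(k1 + 2k2 + 2k3 + k4): x = 0.5736, y = 1.0211, dx/dtau = 0.4828, dy/dtau = 0.1557
step 2:
  k1: at (x, y) = (0.573613, 1.021137), (dx/dtau, dy/dtau) = (0.482801, 0.155715); Gamma_xxx = 0.700968, Gamma_xxy = -0.296972, Gamma_xyy = -1.162773, Gamma_yxx = -1.045018, Gamma_yxy = 0.335425, Gamma_yyy = 0.365469; k1 = (0.482801, 0.155715, -0.090547, 0.184295)
  k2: at (x, y) = (0.609823, 1.032816), (dx/dtau, dy/dtau) = (0.476010, 0.169537); Gamma_xxx = 0.640901, Gamma_xxy = -0.259036, Gamma_xyy = -1.156068, Gamma_yxx = -1.011226, Gamma_yxy = 0.323604, Gamma_yyy = 0.322869; k2 = (0.476010, 0.169537, -0.070181, 0.167618)
  k3: at (x, y) = (0.609314, 1.033852), (dx/dtau, dy/dtau) = (0.477538, 0.168287); Gamma_xxx = 0.641564, Gamma_xxy = -0.259545, Gamma_xyy = -1.156259, Gamma_yxx = -1.011581, Gamma_yxy = 0.323769, Gamma_yyy = 0.323436; k3 = (0.477538, 0.168287, -0.071842, 0.169485)
  k4: at (x, y) = (0.645244, 1.046380), (dx/dtau, dy/dtau) = (0.472025, 0.181138); Gamma_xxx = 0.584415, Gamma_xxy = -0.223063, Gamma_xyy = -1.153212, Gamma_yxx = -0.981900, Gamma_yxy = 0.314484, Gamma_yyy = 0.282659; k4 = (0.472025, 0.181138, -0.054230, 0.155723)
  Y <- Y + (h/6)(k1 + 2k2 + 2k3 + k4): x = 0.6452, y = 1.0464, dx/dtau = 0.4721, dy/dtau = 0.1811


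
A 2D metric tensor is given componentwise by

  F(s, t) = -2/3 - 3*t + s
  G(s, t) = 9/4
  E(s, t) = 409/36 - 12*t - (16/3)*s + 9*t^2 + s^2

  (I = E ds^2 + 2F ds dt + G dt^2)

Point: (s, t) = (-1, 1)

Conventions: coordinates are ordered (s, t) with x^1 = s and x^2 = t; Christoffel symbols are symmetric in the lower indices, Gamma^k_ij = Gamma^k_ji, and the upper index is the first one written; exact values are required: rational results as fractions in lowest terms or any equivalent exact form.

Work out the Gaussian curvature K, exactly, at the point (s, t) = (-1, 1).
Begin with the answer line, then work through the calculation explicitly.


Answer: K = -42768/40625

E = 529/36, F = -14/3, G = 9/4, EG - F^2 = 1625/144 at the point
E_s = -22/3, E_t = 6, F_s = 1, F_t = -3, G_s = 0, G_t = 0
E_tt = 18, F_st = 0, G_ss = 0
Using the Brioschi determinant formula for K from the metric derivatives:
M1 = [[-E_tt/2 + F_st - G_ss/2, E_s/2, F_s - E_t/2], [F_t - G_s/2, E, F], [G_t/2, F, G]] = [[-9, -11/3, -2], [-3, 529/36, -14/3], [0, -14/3, 9/4]]; det M1 = -2469/16
M2 = [[0, E_t/2, G_s/2], [E_t/2, E, F], [G_s/2, F, G]] = [[0, 3, 0], [3, 529/36, -14/3], [0, -14/3, 9/4]]; det M2 = -81/4
det M1 - det M2 = -2145/16; K = -2145/16 / (1625/144)^2 = -42768/40625


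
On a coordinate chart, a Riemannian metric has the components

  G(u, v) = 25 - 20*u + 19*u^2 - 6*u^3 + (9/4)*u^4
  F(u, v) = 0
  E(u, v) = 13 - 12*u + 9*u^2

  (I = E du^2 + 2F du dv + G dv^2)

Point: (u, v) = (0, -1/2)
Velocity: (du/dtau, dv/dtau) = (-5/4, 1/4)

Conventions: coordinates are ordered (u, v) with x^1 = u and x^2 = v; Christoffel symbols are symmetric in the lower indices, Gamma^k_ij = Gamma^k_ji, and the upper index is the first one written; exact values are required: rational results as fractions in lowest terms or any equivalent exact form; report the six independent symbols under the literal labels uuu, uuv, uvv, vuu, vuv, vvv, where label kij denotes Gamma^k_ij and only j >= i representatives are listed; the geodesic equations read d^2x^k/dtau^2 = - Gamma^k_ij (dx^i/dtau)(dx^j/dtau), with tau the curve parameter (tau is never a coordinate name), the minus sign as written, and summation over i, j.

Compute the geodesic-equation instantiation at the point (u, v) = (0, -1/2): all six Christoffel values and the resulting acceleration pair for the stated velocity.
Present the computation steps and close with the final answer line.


E = 13, F = 0, G = 25 at the point
E_u = -12, E_v = 0, F_u = 0, F_v = 0, G_u = -20, G_v = 0
EG - F^2 = 325;  g^inv = (1/325) * [[25, 0], [0, 13]]
first-kind symbols [ij,l] = (1/2)(d_i g_jl + d_j g_il - d_l g_ij): [uu,u] = E_u/2 = -6, [uu,v] = F_u - E_v/2 = 0, [uv,u] = E_v/2 = 0, [uv,v] = G_u/2 = -10, [vv,u] = F_v - G_u/2 = 10, [vv,v] = G_v/2 = 0
Gamma^u_ij = (G*[ij,u] - F*[ij,v])/(EG - F^2), Gamma^v_ij = (E*[ij,v] - F*[ij,u])/(EG - F^2)
Gamma_uuu = -6/13, Gamma_uuv = 0, Gamma_uvv = 10/13, Gamma_vuu = 0, Gamma_vuv = -2/5, Gamma_vvv = 0
d^2u/dtau^2 = -(Gamma_uuu*(-5/4)^2 + 2*Gamma_uuv*(-5/4)*(1/4) + Gamma_uvv*(1/4)^2) = 35/52
d^2v/dtau^2 = -(Gamma_vuu*(-5/4)^2 + 2*Gamma_vuv*(-5/4)*(1/4) + Gamma_vvv*(1/4)^2) = -1/4

Answer: Gamma_uuu = -6/13, Gamma_uuv = 0, Gamma_uvv = 10/13, Gamma_vuu = 0, Gamma_vuv = -2/5, Gamma_vvv = 0; accelerations (d^2u/dtau^2, d^2v/dtau^2) = (35/52, -1/4)


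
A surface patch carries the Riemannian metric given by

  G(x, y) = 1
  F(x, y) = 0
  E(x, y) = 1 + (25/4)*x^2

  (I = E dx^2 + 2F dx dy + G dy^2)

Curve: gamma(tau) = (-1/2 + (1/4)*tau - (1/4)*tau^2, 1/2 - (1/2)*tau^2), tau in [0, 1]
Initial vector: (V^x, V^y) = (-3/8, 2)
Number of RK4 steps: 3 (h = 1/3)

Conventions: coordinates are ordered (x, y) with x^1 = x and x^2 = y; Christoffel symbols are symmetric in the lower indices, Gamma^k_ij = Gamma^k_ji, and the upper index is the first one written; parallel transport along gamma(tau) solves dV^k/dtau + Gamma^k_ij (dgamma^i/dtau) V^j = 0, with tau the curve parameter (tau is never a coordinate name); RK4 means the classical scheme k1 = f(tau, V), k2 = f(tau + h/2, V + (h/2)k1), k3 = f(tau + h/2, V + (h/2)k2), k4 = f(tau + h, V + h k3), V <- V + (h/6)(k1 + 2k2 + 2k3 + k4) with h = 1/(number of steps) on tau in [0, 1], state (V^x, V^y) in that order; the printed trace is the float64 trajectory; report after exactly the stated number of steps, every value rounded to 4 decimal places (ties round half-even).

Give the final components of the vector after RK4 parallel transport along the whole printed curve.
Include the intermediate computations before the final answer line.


gamma'(tau) = (1/4 - (1/2)*tau, -tau); f(tau, V)^k = -Gamma^k_ij(gamma(tau)) gamma'^i(tau) V^j; h = 1/3; intermediate values shown to 6 dp
curve data and Christoffel symbols at the stage parameters:
  tau = 0.000000: gamma = (-0.500000, 0.500000), gamma' = (0.250000, 0.000000); Gamma_xxx = -1.219512, Gamma_xxy = 0.000000, Gamma_xyy = 0.000000, Gamma_yxx = 0.000000, Gamma_yxy = 0.000000, Gamma_yyy = 0.000000
  tau = 0.166667: gamma = (-0.465278, 0.486111), gamma' = (0.166667, -0.166667); Gamma_xxx = -1.235852, Gamma_xxy = 0.000000, Gamma_xyy = 0.000000, Gamma_yxx = 0.000000, Gamma_yxy = 0.000000, Gamma_yyy = 0.000000
  tau = 0.333333: gamma = (-0.444444, 0.444444), gamma' = (0.083333, -0.333333); Gamma_xxx = -1.243094, Gamma_xxy = 0.000000, Gamma_xyy = 0.000000, Gamma_yxx = 0.000000, Gamma_yxy = 0.000000, Gamma_yyy = 0.000000
  tau = 0.500000: gamma = (-0.437500, 0.375000), gamma' = (0.000000, -0.500000); Gamma_xxx = -1.244998, Gamma_xxy = 0.000000, Gamma_xyy = 0.000000, Gamma_yxx = 0.000000, Gamma_yxy = 0.000000, Gamma_yyy = 0.000000
  tau = 0.666667: gamma = (-0.444444, 0.277778), gamma' = (-0.083333, -0.666667); Gamma_xxx = -1.243094, Gamma_xxy = 0.000000, Gamma_xyy = 0.000000, Gamma_yxx = 0.000000, Gamma_yxy = 0.000000, Gamma_yyy = 0.000000
  tau = 0.833333: gamma = (-0.465278, 0.152778), gamma' = (-0.166667, -0.833333); Gamma_xxx = -1.235852, Gamma_xxy = 0.000000, Gamma_xyy = 0.000000, Gamma_yxx = 0.000000, Gamma_yxy = 0.000000, Gamma_yyy = 0.000000
  tau = 1.000000: gamma = (-0.500000, 0.000000), gamma' = (-0.250000, -1.000000); Gamma_xxx = -1.219512, Gamma_xxy = 0.000000, Gamma_xyy = 0.000000, Gamma_yxx = 0.000000, Gamma_yxy = 0.000000, Gamma_yyy = 0.000000
step 0: V^x = -0.3750, V^y = 2.0000
step 1: k1 = (-0.114329, 0.000000), k2 = (-0.081166, 0.000000), k3 = (-0.080027, 0.000000), k4 = (-0.041610, 0.000000); V <- V + (h/6)(k1 + 2k2 + 2k3 + k4): V^x = -0.4016, V^y = 2.0000
step 2: k1 = (-0.041599, 0.000000), k2 = (0.000000, 0.000000), k3 = (0.000000, 0.000000), k4 = (0.041599, 0.000000); V <- V + (h/6)(k1 + 2k2 + 2k3 + k4): V^x = -0.4016, V^y = 2.0000
step 3: k1 = (0.041599, 0.000000), k2 = (0.081286, 0.000000), k3 = (0.079924, 0.000000), k4 = (0.114309, 0.000000); V <- V + (h/6)(k1 + 2k2 + 2k3 + k4): V^x = -0.3750, V^y = 2.0000

Answer: V^x = -0.3750, V^y = 2.0000


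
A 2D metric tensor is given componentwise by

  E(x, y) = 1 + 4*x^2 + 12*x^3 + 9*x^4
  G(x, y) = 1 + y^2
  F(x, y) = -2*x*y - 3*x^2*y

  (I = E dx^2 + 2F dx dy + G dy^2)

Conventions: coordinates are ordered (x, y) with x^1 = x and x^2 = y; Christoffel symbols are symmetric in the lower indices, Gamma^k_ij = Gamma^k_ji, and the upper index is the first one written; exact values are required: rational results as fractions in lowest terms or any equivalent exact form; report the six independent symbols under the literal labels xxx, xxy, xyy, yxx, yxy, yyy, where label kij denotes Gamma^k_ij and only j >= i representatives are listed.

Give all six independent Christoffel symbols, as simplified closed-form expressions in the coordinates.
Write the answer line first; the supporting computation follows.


Answer: Gamma_xxx = (18*x^3 + 18*x^2 + 4*x)/(9*x^4 + 12*x^3 + 4*x^2 + y^2 + 1), Gamma_xxy = 0, Gamma_xyy = (-3*x^2 - 2*x)/(9*x^4 + 12*x^3 + 4*x^2 + y^2 + 1), Gamma_yxx = (-6*x*y - 2*y)/(9*x^4 + 12*x^3 + 4*x^2 + y^2 + 1), Gamma_yxy = 0, Gamma_yyy = y/(9*x^4 + 12*x^3 + 4*x^2 + y^2 + 1)

E = 1 + 4*x^2 + 12*x^3 + 9*x^4; F = -2*x*y - 3*x^2*y; G = 1 + y^2
Gamma^k_ij = (1/2) g^{kl} (d_i g_jl + d_j g_il - d_l g_ij), with g^inv = (1/(EG-F^2)) [[G, -F], [-F, E]]
first partials: E_x = 8*x + 36*x^2 + 36*x^3, E_y = 0, F_x = -2*y - 6*x*y, F_y = -2*x - 3*x^2, G_x = 0, G_y = 2*y
D = EG - F^2 = 1 + y^2 + 4*x^2 + 12*x^3 + 9*x^4
expanded: Gamma^x_xx = (G E_x - 2F F_x + F E_y)/(2D), Gamma^x_xy = (G E_y - F G_x)/(2D), Gamma^x_yy = (2G F_y - G G_x - F G_y)/(2D), Gamma^y_xx = (2E F_x - E E_y - F E_x)/(2D), Gamma^y_xy = (E G_x - F E_y)/(2D), Gamma^y_yy = (E G_y - 2F F_y + F G_x)/(2D); substitute and cancel common factors


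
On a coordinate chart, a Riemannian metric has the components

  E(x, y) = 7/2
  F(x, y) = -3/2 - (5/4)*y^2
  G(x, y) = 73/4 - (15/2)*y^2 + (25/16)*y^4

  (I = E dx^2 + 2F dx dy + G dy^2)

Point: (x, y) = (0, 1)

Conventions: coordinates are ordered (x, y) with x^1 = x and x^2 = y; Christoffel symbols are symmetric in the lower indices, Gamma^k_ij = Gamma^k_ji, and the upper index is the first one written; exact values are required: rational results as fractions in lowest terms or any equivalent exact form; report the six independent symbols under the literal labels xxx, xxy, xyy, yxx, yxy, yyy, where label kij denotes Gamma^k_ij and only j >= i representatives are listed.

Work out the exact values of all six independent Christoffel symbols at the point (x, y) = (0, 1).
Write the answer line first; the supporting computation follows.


Answer: Gamma_xxx = 0, Gamma_xxy = 0, Gamma_xyy = -1370/1137, Gamma_yxx = 0, Gamma_yxy = 0, Gamma_yyy = -710/1137

E = 7/2, F = -11/4, G = 197/16 at the point
E_x = 0, E_y = 0, F_x = 0, F_y = -5/2, G_x = 0, G_y = -35/4
EG - F^2 = 1137/32;  g^inv = (32/1137) * [[197/16, 11/4], [11/4, 7/2]]
first-kind symbols [ij,l] = (1/2)(d_i g_jl + d_j g_il - d_l g_ij): [xx,x] = E_x/2 = 0, [xx,y] = F_x - E_y/2 = 0, [xy,x] = E_y/2 = 0, [xy,y] = G_x/2 = 0, [yy,x] = F_y - G_x/2 = -5/2, [yy,y] = G_y/2 = -35/8
Gamma^x_ij = (G*[ij,x] - F*[ij,y])/(EG - F^2), Gamma^y_ij = (E*[ij,y] - F*[ij,x])/(EG - F^2)


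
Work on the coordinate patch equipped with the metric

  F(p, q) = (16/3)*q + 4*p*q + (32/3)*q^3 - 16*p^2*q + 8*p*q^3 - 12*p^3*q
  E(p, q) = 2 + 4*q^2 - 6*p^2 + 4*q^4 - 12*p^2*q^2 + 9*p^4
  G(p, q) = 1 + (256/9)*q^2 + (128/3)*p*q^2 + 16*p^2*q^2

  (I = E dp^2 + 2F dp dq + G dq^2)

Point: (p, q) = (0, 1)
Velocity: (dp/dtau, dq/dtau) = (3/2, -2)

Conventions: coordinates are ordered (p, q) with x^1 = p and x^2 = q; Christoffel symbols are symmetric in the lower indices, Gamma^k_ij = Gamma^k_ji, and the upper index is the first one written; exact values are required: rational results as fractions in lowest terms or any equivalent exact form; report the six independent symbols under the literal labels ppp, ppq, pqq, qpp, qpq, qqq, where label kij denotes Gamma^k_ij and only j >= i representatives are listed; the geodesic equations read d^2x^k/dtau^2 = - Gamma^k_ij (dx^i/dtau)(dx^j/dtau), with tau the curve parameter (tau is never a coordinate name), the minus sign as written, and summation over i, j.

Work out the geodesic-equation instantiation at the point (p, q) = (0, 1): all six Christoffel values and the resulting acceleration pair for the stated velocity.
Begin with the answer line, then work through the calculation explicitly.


Answer: Gamma_ppp = 0, Gamma_ppq = 54/173, Gamma_pqq = 72/173, Gamma_qpp = 0, Gamma_qpq = 96/173, Gamma_qqq = 128/173; accelerations (d^2p/dtau^2, d^2q/dtau^2) = (36/173, 64/173)

E = 10, F = 16, G = 265/9 at the point
E_p = 0, E_q = 24, F_p = 12, F_q = 112/3, G_p = 128/3, G_q = 512/9
EG - F^2 = 346/9;  g^inv = (9/346) * [[265/9, -16], [-16, 10]]
first-kind symbols [ij,l] = (1/2)(d_i g_jl + d_j g_il - d_l g_ij): [pp,p] = E_p/2 = 0, [pp,q] = F_p - E_q/2 = 0, [pq,p] = E_q/2 = 12, [pq,q] = G_p/2 = 64/3, [qq,p] = F_q - G_p/2 = 16, [qq,q] = G_q/2 = 256/9
Gamma^p_ij = (G*[ij,p] - F*[ij,q])/(EG - F^2), Gamma^q_ij = (E*[ij,q] - F*[ij,p])/(EG - F^2)
Gamma_ppp = 0, Gamma_ppq = 54/173, Gamma_pqq = 72/173, Gamma_qpp = 0, Gamma_qpq = 96/173, Gamma_qqq = 128/173
d^2p/dtau^2 = -(Gamma_ppp*(3/2)^2 + 2*Gamma_ppq*(3/2)*(-2) + Gamma_pqq*(-2)^2) = 36/173
d^2q/dtau^2 = -(Gamma_qpp*(3/2)^2 + 2*Gamma_qpq*(3/2)*(-2) + Gamma_qqq*(-2)^2) = 64/173


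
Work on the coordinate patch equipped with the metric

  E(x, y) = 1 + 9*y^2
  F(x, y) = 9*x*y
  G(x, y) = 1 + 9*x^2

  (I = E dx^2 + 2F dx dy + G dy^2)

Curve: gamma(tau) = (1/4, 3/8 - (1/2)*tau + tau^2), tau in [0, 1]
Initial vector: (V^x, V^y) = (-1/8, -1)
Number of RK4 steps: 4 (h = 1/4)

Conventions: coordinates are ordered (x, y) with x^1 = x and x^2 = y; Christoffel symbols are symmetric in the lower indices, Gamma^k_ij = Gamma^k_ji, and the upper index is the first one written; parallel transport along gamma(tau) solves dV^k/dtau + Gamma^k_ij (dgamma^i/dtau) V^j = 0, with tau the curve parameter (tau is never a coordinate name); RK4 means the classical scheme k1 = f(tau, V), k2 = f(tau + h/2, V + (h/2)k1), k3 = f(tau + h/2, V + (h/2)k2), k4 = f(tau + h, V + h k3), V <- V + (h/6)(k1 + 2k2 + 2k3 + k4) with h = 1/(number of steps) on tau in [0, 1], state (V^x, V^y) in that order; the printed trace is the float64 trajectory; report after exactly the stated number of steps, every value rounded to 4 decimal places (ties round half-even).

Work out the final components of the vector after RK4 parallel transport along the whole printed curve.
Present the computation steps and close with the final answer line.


gamma'(tau) = (0, -1/2 + 2*tau); f(tau, V)^k = -Gamma^k_ij(gamma(tau)) gamma'^i(tau) V^j; h = 1/4; intermediate values shown to 6 dp
curve data and Christoffel symbols at the stage parameters:
  tau = 0.000000: gamma = (0.250000, 0.375000), gamma' = (0.000000, -0.500000); Gamma_xxx = 0.000000, Gamma_xxy = 1.193370, Gamma_xyy = 0.000000, Gamma_yxx = 0.000000, Gamma_yxy = 0.795580, Gamma_yyy = 0.000000
  tau = 0.125000: gamma = (0.250000, 0.328125), gamma' = (0.000000, -0.250000); Gamma_xxx = 0.000000, Gamma_xxy = 1.166554, Gamma_xyy = 0.000000, Gamma_yxx = 0.000000, Gamma_yxy = 0.888803, Gamma_yyy = 0.000000
  tau = 0.250000: gamma = (0.250000, 0.312500), gamma' = (0.000000, 0.000000); Gamma_xxx = 0.000000, Gamma_xxy = 1.152000, Gamma_xyy = 0.000000, Gamma_yxx = 0.000000, Gamma_yxy = 0.921600, Gamma_yyy = 0.000000
  tau = 0.375000: gamma = (0.250000, 0.328125), gamma' = (0.000000, 0.250000); Gamma_xxx = 0.000000, Gamma_xxy = 1.166554, Gamma_xyy = 0.000000, Gamma_yxx = 0.000000, Gamma_yxy = 0.888803, Gamma_yyy = 0.000000
  tau = 0.500000: gamma = (0.250000, 0.375000), gamma' = (0.000000, 0.500000); Gamma_xxx = 0.000000, Gamma_xxy = 1.193370, Gamma_xyy = 0.000000, Gamma_yxx = 0.000000, Gamma_yxy = 0.795580, Gamma_yyy = 0.000000
  tau = 0.625000: gamma = (0.250000, 0.453125), gamma' = (0.000000, 0.750000); Gamma_xxx = 0.000000, Gamma_xxy = 1.195791, Gamma_xyy = 0.000000, Gamma_yxx = 0.000000, Gamma_yxy = 0.659747, Gamma_yyy = 0.000000
  tau = 0.750000: gamma = (0.250000, 0.562500), gamma' = (0.000000, 1.000000); Gamma_xxx = 0.000000, Gamma_xxy = 1.147919, Gamma_xyy = 0.000000, Gamma_yxx = 0.000000, Gamma_yxy = 0.510186, Gamma_yyy = 0.000000
  tau = 0.875000: gamma = (0.250000, 0.703125), gamma' = (0.000000, 1.250000); Gamma_xxx = 0.000000, Gamma_xxy = 1.052589, Gamma_xyy = 0.000000, Gamma_yxx = 0.000000, Gamma_yxy = 0.374254, Gamma_yyy = 0.000000
  tau = 1.000000: gamma = (0.250000, 0.875000), gamma' = (0.000000, 1.500000); Gamma_xxx = 0.000000, Gamma_xxy = 0.931608, Gamma_xyy = 0.000000, Gamma_yxx = 0.000000, Gamma_yxy = 0.266174, Gamma_yyy = 0.000000
step 0: V^x = -0.1250, V^y = -1.0000
step 1: k1 = (-0.074586, -0.049724), k2 = (-0.039174, -0.029847), k3 = (-0.037883, -0.028863), k4 = (0.000000, 0.000000); V <- V + (h/6)(k1 + 2k2 + 2k3 + k4): V^x = -0.1345, V^y = -1.0070
step 2: k1 = (0.000000, 0.000000), k2 = (0.039234, 0.029892), k3 = (0.037804, 0.028803), k4 = (0.074632, 0.049755); V <- V + (h/6)(k1 + 2k2 + 2k3 + k4): V^x = -0.1250, V^y = -1.0000
step 3: k1 = (0.074585, 0.049724), k2 = (0.103744, 0.057238), k3 = (0.100475, 0.055434), k4 = (0.114655, 0.050958); V <- V + (h/6)(k1 + 2k2 + 2k3 + k4): V^x = -0.1001, V^y = -0.9864
step 4: k1 = (0.114903, 0.051068), k2 = (0.112803, 0.040108), k3 = (0.113148, 0.040230), k4 = (0.100347, 0.028671); V <- V + (h/6)(k1 + 2k2 + 2k3 + k4): V^x = -0.0723, V^y = -0.9764

Answer: V^x = -0.0723, V^y = -0.9764


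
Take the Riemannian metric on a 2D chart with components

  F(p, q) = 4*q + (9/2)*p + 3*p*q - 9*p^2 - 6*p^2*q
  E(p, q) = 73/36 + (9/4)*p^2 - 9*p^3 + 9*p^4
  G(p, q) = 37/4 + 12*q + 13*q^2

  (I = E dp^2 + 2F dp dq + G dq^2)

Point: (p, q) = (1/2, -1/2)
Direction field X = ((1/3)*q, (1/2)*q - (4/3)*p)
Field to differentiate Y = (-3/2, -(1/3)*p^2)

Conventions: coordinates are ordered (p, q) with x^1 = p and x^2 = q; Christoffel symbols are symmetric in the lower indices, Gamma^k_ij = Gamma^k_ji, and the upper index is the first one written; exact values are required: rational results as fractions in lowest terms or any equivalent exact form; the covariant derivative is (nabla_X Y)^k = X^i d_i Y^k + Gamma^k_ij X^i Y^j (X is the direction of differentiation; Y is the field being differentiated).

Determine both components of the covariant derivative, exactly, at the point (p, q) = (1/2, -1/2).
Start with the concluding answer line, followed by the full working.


Answer: (nabla_X Y)^p = 59/1322, (nabla_X Y)^q = -1649/31728

E = 73/36, F = -2, G = 13/2 at the point
E_p = 0, E_q = 0, F_p = -3, F_q = 4, G_p = 0, G_q = -1
EG - F^2 = 661/72;  g^inv = (72/661) * [[13/2, 2], [2, 73/36]]
first-kind symbols [ij,l] = (1/2)(d_i g_jl + d_j g_il - d_l g_ij): [pp,p] = E_p/2 = 0, [pp,q] = F_p - E_q/2 = -3, [pq,p] = E_q/2 = 0, [pq,q] = G_p/2 = 0, [qq,p] = F_q - G_p/2 = 4, [qq,q] = G_q/2 = -1/2
Gamma^p_ij = (G*[ij,p] - F*[ij,q])/(EG - F^2), Gamma^q_ij = (E*[ij,q] - F*[ij,p])/(EG - F^2)
Gamma_ppp = -432/661, Gamma_ppq = 0, Gamma_pqq = 1800/661, Gamma_qpp = -438/661, Gamma_qpq = 0, Gamma_qqq = 503/661
X = (-1/6, -11/12), Y = (-3/2, -1/12) at the point
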